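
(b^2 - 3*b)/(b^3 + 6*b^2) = (b - 3)/(b*(b + 6))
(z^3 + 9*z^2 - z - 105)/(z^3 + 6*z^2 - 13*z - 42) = (z + 5)/(z + 2)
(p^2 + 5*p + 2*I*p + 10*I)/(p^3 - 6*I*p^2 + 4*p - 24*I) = (p + 5)/(p^2 - 8*I*p - 12)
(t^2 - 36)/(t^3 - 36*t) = 1/t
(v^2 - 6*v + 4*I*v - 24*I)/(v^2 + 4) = (v^2 + v*(-6 + 4*I) - 24*I)/(v^2 + 4)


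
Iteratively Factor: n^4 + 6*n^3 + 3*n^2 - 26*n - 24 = (n + 4)*(n^3 + 2*n^2 - 5*n - 6) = (n + 3)*(n + 4)*(n^2 - n - 2) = (n - 2)*(n + 3)*(n + 4)*(n + 1)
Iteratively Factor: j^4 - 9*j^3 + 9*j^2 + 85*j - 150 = (j - 5)*(j^3 - 4*j^2 - 11*j + 30) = (j - 5)^2*(j^2 + j - 6) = (j - 5)^2*(j + 3)*(j - 2)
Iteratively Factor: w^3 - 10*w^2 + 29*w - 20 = (w - 5)*(w^2 - 5*w + 4) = (w - 5)*(w - 4)*(w - 1)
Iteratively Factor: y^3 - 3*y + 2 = (y + 2)*(y^2 - 2*y + 1) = (y - 1)*(y + 2)*(y - 1)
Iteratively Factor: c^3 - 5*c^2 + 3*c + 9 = (c - 3)*(c^2 - 2*c - 3) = (c - 3)^2*(c + 1)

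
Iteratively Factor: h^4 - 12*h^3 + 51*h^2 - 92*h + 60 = (h - 2)*(h^3 - 10*h^2 + 31*h - 30) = (h - 2)^2*(h^2 - 8*h + 15) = (h - 3)*(h - 2)^2*(h - 5)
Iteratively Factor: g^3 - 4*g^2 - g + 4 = (g - 1)*(g^2 - 3*g - 4) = (g - 4)*(g - 1)*(g + 1)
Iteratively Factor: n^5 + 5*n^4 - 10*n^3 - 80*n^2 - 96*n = (n - 4)*(n^4 + 9*n^3 + 26*n^2 + 24*n) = n*(n - 4)*(n^3 + 9*n^2 + 26*n + 24) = n*(n - 4)*(n + 4)*(n^2 + 5*n + 6) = n*(n - 4)*(n + 2)*(n + 4)*(n + 3)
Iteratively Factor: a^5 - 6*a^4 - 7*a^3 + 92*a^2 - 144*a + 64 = (a - 4)*(a^4 - 2*a^3 - 15*a^2 + 32*a - 16) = (a - 4)*(a - 1)*(a^3 - a^2 - 16*a + 16) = (a - 4)*(a - 1)^2*(a^2 - 16) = (a - 4)^2*(a - 1)^2*(a + 4)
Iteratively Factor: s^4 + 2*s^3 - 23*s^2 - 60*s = (s - 5)*(s^3 + 7*s^2 + 12*s) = s*(s - 5)*(s^2 + 7*s + 12) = s*(s - 5)*(s + 3)*(s + 4)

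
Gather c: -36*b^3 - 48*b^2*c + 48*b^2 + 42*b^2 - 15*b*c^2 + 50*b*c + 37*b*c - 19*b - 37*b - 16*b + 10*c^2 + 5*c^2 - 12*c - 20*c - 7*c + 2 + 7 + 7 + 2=-36*b^3 + 90*b^2 - 72*b + c^2*(15 - 15*b) + c*(-48*b^2 + 87*b - 39) + 18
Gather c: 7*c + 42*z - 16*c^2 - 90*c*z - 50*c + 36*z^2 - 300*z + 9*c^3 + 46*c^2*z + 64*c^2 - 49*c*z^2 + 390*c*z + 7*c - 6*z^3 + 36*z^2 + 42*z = 9*c^3 + c^2*(46*z + 48) + c*(-49*z^2 + 300*z - 36) - 6*z^3 + 72*z^2 - 216*z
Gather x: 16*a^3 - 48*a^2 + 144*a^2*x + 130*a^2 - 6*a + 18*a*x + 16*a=16*a^3 + 82*a^2 + 10*a + x*(144*a^2 + 18*a)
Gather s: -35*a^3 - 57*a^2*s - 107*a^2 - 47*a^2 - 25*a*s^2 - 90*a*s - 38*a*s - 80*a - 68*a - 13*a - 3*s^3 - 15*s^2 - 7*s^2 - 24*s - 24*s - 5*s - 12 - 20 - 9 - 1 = -35*a^3 - 154*a^2 - 161*a - 3*s^3 + s^2*(-25*a - 22) + s*(-57*a^2 - 128*a - 53) - 42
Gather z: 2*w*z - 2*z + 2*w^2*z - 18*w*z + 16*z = z*(2*w^2 - 16*w + 14)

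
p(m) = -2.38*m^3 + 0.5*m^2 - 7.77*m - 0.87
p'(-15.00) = -1629.27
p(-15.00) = 8260.68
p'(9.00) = -577.11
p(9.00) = -1765.32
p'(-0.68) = -11.75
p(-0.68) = 5.39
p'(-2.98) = -74.16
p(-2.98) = 89.71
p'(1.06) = -14.73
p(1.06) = -11.38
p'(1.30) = -18.54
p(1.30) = -15.35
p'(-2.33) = -48.86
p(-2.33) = 50.05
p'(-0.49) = -9.97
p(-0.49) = 3.34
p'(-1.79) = -32.44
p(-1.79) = 28.29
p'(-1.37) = -22.54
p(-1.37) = 16.83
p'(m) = -7.14*m^2 + 1.0*m - 7.77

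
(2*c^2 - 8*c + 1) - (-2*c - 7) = 2*c^2 - 6*c + 8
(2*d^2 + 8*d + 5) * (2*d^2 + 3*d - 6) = 4*d^4 + 22*d^3 + 22*d^2 - 33*d - 30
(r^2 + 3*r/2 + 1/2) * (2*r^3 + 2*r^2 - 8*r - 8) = 2*r^5 + 5*r^4 - 4*r^3 - 19*r^2 - 16*r - 4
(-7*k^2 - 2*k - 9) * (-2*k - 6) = 14*k^3 + 46*k^2 + 30*k + 54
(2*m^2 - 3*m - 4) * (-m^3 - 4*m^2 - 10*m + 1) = -2*m^5 - 5*m^4 - 4*m^3 + 48*m^2 + 37*m - 4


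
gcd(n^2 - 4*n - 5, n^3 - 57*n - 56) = n + 1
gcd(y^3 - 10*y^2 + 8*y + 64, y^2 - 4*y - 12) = y + 2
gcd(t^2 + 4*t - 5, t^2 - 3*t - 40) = t + 5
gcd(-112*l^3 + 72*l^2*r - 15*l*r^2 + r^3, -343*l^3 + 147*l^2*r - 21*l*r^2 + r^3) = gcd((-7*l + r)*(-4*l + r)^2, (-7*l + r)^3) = -7*l + r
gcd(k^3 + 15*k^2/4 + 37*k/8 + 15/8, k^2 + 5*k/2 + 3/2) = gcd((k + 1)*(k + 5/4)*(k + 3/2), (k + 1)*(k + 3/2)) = k^2 + 5*k/2 + 3/2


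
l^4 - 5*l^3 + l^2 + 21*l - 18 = (l - 3)^2*(l - 1)*(l + 2)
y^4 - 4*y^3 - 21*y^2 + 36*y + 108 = (y - 6)*(y - 3)*(y + 2)*(y + 3)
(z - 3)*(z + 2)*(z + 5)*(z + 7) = z^4 + 11*z^3 + 17*z^2 - 107*z - 210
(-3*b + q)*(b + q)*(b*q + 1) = -3*b^3*q - 2*b^2*q^2 - 3*b^2 + b*q^3 - 2*b*q + q^2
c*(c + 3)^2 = c^3 + 6*c^2 + 9*c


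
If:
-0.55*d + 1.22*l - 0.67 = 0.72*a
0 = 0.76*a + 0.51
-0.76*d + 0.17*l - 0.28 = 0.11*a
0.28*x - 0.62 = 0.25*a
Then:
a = -0.67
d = -0.26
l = 0.03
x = 1.62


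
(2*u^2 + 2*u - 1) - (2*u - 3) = 2*u^2 + 2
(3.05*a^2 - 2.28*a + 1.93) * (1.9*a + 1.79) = 5.795*a^3 + 1.1275*a^2 - 0.4142*a + 3.4547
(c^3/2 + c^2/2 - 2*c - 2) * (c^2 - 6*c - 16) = c^5/2 - 5*c^4/2 - 13*c^3 + 2*c^2 + 44*c + 32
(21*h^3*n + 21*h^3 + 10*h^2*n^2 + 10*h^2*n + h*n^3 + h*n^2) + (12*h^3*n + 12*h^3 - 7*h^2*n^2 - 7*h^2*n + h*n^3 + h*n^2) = 33*h^3*n + 33*h^3 + 3*h^2*n^2 + 3*h^2*n + 2*h*n^3 + 2*h*n^2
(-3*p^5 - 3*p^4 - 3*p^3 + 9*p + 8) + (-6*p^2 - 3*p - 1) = -3*p^5 - 3*p^4 - 3*p^3 - 6*p^2 + 6*p + 7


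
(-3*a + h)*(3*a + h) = -9*a^2 + h^2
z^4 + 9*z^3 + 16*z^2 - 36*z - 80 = (z - 2)*(z + 2)*(z + 4)*(z + 5)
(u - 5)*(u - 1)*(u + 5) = u^3 - u^2 - 25*u + 25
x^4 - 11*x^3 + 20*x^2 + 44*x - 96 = (x - 8)*(x - 3)*(x - 2)*(x + 2)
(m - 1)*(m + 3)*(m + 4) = m^3 + 6*m^2 + 5*m - 12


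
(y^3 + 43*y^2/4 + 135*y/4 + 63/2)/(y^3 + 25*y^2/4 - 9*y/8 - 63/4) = 2*(y + 3)/(2*y - 3)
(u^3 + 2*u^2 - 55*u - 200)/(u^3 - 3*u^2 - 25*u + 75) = (u^2 - 3*u - 40)/(u^2 - 8*u + 15)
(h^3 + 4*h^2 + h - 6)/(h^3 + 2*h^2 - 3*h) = (h + 2)/h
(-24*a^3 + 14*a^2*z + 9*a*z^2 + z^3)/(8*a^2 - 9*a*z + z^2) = (24*a^2 + 10*a*z + z^2)/(-8*a + z)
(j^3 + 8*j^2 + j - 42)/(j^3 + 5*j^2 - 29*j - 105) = (j - 2)/(j - 5)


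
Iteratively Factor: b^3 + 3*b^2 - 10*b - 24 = (b - 3)*(b^2 + 6*b + 8) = (b - 3)*(b + 2)*(b + 4)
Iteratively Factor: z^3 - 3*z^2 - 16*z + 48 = (z - 3)*(z^2 - 16) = (z - 4)*(z - 3)*(z + 4)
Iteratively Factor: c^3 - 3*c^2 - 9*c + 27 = (c + 3)*(c^2 - 6*c + 9) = (c - 3)*(c + 3)*(c - 3)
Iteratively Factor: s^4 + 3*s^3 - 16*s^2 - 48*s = (s)*(s^3 + 3*s^2 - 16*s - 48) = s*(s - 4)*(s^2 + 7*s + 12) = s*(s - 4)*(s + 3)*(s + 4)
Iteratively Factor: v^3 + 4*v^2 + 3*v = (v)*(v^2 + 4*v + 3) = v*(v + 1)*(v + 3)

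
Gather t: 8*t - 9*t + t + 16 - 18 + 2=0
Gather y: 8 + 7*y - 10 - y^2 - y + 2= -y^2 + 6*y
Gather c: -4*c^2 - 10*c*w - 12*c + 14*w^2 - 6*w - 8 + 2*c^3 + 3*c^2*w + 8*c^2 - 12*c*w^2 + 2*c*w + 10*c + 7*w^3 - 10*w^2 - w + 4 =2*c^3 + c^2*(3*w + 4) + c*(-12*w^2 - 8*w - 2) + 7*w^3 + 4*w^2 - 7*w - 4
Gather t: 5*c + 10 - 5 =5*c + 5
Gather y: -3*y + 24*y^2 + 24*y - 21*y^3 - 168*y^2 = -21*y^3 - 144*y^2 + 21*y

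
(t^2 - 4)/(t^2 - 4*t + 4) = (t + 2)/(t - 2)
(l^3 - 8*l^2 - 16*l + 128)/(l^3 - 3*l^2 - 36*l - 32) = (l - 4)/(l + 1)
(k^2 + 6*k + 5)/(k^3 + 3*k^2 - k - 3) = (k + 5)/(k^2 + 2*k - 3)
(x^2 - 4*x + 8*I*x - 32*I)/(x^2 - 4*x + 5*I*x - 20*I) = (x + 8*I)/(x + 5*I)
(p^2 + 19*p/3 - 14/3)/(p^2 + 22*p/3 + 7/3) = (3*p - 2)/(3*p + 1)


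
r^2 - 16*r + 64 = (r - 8)^2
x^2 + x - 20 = (x - 4)*(x + 5)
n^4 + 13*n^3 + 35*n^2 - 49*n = n*(n - 1)*(n + 7)^2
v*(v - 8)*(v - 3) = v^3 - 11*v^2 + 24*v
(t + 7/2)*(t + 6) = t^2 + 19*t/2 + 21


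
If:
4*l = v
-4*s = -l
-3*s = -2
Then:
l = 8/3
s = 2/3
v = 32/3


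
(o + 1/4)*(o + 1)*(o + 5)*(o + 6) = o^4 + 49*o^3/4 + 44*o^2 + 161*o/4 + 15/2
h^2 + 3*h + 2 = (h + 1)*(h + 2)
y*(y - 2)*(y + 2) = y^3 - 4*y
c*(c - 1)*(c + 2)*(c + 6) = c^4 + 7*c^3 + 4*c^2 - 12*c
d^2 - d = d*(d - 1)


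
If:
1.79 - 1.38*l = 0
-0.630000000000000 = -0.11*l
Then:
No Solution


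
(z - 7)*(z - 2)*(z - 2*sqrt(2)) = z^3 - 9*z^2 - 2*sqrt(2)*z^2 + 14*z + 18*sqrt(2)*z - 28*sqrt(2)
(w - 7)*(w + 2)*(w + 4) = w^3 - w^2 - 34*w - 56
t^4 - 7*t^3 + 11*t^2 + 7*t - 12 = (t - 4)*(t - 3)*(t - 1)*(t + 1)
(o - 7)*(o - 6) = o^2 - 13*o + 42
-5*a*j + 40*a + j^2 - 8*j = (-5*a + j)*(j - 8)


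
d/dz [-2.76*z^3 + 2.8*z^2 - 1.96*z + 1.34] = -8.28*z^2 + 5.6*z - 1.96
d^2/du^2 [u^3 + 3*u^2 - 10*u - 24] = 6*u + 6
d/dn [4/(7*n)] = -4/(7*n^2)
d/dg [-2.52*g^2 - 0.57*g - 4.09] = -5.04*g - 0.57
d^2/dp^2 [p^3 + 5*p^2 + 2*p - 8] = 6*p + 10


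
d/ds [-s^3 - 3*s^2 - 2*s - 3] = -3*s^2 - 6*s - 2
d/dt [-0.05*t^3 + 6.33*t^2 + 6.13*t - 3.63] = -0.15*t^2 + 12.66*t + 6.13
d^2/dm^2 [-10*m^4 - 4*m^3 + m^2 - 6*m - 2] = -120*m^2 - 24*m + 2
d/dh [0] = 0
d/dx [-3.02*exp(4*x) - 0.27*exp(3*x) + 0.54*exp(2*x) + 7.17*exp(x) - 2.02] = (-12.08*exp(3*x) - 0.81*exp(2*x) + 1.08*exp(x) + 7.17)*exp(x)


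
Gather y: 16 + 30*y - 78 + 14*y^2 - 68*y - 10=14*y^2 - 38*y - 72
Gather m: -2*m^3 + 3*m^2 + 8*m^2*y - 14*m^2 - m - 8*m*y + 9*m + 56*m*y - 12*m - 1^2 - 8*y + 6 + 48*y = -2*m^3 + m^2*(8*y - 11) + m*(48*y - 4) + 40*y + 5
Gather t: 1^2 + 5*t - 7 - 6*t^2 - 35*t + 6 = -6*t^2 - 30*t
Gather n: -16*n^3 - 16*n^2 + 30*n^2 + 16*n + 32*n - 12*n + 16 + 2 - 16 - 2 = -16*n^3 + 14*n^2 + 36*n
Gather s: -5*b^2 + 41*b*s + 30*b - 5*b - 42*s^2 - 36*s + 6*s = -5*b^2 + 25*b - 42*s^2 + s*(41*b - 30)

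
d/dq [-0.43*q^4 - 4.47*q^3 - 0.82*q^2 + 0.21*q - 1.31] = -1.72*q^3 - 13.41*q^2 - 1.64*q + 0.21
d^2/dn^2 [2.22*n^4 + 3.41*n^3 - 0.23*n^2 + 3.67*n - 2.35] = 26.64*n^2 + 20.46*n - 0.46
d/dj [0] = 0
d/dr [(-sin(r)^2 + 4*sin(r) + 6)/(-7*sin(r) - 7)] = (sin(r)^2 + 2*sin(r) + 2)*cos(r)/(7*(sin(r) + 1)^2)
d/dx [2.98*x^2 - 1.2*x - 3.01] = 5.96*x - 1.2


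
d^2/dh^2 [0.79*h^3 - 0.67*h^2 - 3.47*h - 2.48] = 4.74*h - 1.34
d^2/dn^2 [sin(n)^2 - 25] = 2*cos(2*n)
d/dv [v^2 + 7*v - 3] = 2*v + 7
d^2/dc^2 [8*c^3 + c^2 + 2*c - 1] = 48*c + 2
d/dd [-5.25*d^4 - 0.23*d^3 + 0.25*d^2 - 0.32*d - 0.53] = -21.0*d^3 - 0.69*d^2 + 0.5*d - 0.32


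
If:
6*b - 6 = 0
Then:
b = 1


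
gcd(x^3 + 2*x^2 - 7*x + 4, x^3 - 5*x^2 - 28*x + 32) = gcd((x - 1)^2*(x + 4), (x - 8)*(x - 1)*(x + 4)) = x^2 + 3*x - 4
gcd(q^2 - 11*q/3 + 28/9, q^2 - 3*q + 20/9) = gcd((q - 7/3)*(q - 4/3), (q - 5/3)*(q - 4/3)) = q - 4/3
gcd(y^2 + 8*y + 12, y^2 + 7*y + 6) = y + 6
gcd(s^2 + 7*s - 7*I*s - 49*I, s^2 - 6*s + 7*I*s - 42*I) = 1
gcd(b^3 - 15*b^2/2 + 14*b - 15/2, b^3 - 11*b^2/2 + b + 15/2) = b^2 - 13*b/2 + 15/2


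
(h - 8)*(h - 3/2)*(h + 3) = h^3 - 13*h^2/2 - 33*h/2 + 36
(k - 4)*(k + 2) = k^2 - 2*k - 8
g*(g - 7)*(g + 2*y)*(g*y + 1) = g^4*y + 2*g^3*y^2 - 7*g^3*y + g^3 - 14*g^2*y^2 + 2*g^2*y - 7*g^2 - 14*g*y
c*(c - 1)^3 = c^4 - 3*c^3 + 3*c^2 - c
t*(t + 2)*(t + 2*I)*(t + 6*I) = t^4 + 2*t^3 + 8*I*t^3 - 12*t^2 + 16*I*t^2 - 24*t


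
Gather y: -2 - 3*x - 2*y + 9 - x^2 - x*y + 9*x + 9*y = -x^2 + 6*x + y*(7 - x) + 7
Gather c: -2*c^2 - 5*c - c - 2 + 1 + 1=-2*c^2 - 6*c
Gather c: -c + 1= 1 - c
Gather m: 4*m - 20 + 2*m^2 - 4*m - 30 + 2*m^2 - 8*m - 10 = 4*m^2 - 8*m - 60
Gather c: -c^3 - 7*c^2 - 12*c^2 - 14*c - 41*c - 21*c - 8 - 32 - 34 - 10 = -c^3 - 19*c^2 - 76*c - 84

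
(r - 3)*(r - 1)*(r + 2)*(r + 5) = r^4 + 3*r^3 - 15*r^2 - 19*r + 30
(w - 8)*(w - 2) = w^2 - 10*w + 16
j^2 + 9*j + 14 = (j + 2)*(j + 7)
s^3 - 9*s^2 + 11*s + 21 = (s - 7)*(s - 3)*(s + 1)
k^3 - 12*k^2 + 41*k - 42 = (k - 7)*(k - 3)*(k - 2)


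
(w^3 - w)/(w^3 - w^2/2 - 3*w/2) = 2*(w - 1)/(2*w - 3)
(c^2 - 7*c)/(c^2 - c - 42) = c/(c + 6)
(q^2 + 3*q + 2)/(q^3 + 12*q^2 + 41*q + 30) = (q + 2)/(q^2 + 11*q + 30)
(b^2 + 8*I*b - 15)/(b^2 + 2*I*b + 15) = (b + 3*I)/(b - 3*I)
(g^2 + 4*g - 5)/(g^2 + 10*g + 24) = (g^2 + 4*g - 5)/(g^2 + 10*g + 24)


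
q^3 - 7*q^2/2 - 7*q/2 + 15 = (q - 3)*(q - 5/2)*(q + 2)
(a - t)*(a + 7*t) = a^2 + 6*a*t - 7*t^2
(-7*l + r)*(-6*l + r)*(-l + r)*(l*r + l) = -42*l^4*r - 42*l^4 + 55*l^3*r^2 + 55*l^3*r - 14*l^2*r^3 - 14*l^2*r^2 + l*r^4 + l*r^3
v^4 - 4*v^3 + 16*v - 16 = (v - 2)^3*(v + 2)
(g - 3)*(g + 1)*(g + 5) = g^3 + 3*g^2 - 13*g - 15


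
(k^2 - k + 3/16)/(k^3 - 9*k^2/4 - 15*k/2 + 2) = (k - 3/4)/(k^2 - 2*k - 8)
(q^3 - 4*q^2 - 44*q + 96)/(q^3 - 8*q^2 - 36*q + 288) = (q - 2)/(q - 6)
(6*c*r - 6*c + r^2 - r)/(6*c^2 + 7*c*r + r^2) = (r - 1)/(c + r)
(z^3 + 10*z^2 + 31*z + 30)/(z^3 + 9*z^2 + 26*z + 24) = (z + 5)/(z + 4)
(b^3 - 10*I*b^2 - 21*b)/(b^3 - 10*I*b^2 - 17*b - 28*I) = b*(b - 3*I)/(b^2 - 3*I*b + 4)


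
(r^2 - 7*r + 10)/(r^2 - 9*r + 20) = (r - 2)/(r - 4)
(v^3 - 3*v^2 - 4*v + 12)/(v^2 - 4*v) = (v^3 - 3*v^2 - 4*v + 12)/(v*(v - 4))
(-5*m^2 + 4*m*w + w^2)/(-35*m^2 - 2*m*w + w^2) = (-m + w)/(-7*m + w)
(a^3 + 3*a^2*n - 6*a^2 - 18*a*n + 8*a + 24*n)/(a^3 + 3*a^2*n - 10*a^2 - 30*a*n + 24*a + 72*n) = (a - 2)/(a - 6)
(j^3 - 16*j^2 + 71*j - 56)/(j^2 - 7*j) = j - 9 + 8/j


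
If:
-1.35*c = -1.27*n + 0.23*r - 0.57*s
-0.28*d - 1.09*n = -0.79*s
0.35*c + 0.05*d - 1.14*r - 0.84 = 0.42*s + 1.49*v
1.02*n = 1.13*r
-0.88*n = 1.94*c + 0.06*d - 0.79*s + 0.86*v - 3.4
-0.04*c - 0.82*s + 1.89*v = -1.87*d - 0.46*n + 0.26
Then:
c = 3.41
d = 3.83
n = 2.07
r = 1.87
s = 4.21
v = -2.25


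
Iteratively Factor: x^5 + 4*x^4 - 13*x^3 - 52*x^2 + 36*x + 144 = (x + 4)*(x^4 - 13*x^2 + 36) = (x + 2)*(x + 4)*(x^3 - 2*x^2 - 9*x + 18) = (x + 2)*(x + 3)*(x + 4)*(x^2 - 5*x + 6) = (x - 3)*(x + 2)*(x + 3)*(x + 4)*(x - 2)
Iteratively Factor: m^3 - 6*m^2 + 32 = (m - 4)*(m^2 - 2*m - 8) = (m - 4)^2*(m + 2)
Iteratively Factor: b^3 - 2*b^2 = (b)*(b^2 - 2*b) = b*(b - 2)*(b)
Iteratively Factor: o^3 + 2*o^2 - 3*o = (o + 3)*(o^2 - o) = (o - 1)*(o + 3)*(o)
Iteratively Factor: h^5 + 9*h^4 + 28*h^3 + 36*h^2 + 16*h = (h + 2)*(h^4 + 7*h^3 + 14*h^2 + 8*h) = h*(h + 2)*(h^3 + 7*h^2 + 14*h + 8) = h*(h + 2)*(h + 4)*(h^2 + 3*h + 2) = h*(h + 1)*(h + 2)*(h + 4)*(h + 2)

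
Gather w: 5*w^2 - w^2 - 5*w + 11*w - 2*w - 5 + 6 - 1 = 4*w^2 + 4*w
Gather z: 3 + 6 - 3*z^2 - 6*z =-3*z^2 - 6*z + 9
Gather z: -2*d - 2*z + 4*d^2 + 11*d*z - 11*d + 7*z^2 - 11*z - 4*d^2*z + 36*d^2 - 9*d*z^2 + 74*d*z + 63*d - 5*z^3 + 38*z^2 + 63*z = 40*d^2 + 50*d - 5*z^3 + z^2*(45 - 9*d) + z*(-4*d^2 + 85*d + 50)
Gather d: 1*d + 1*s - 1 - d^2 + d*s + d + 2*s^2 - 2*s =-d^2 + d*(s + 2) + 2*s^2 - s - 1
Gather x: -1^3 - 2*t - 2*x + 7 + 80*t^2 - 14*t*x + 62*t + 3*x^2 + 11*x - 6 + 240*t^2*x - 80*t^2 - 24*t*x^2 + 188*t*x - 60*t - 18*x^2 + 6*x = x^2*(-24*t - 15) + x*(240*t^2 + 174*t + 15)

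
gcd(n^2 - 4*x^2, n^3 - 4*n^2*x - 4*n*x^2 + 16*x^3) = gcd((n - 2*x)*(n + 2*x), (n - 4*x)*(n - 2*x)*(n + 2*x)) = -n^2 + 4*x^2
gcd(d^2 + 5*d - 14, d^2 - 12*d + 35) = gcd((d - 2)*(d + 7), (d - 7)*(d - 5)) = 1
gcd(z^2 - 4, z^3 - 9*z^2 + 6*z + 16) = z - 2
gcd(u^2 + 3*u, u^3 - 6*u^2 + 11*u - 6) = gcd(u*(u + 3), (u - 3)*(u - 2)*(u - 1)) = 1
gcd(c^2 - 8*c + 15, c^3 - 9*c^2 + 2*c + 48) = c - 3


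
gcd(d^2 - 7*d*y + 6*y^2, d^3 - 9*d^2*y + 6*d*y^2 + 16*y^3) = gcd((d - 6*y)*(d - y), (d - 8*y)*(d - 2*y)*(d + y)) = 1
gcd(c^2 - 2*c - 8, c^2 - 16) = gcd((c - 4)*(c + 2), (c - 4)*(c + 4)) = c - 4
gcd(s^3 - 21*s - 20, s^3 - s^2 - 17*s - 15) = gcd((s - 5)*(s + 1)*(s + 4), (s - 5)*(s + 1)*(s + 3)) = s^2 - 4*s - 5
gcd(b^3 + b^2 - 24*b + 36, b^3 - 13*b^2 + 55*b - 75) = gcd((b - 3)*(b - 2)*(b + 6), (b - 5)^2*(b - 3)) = b - 3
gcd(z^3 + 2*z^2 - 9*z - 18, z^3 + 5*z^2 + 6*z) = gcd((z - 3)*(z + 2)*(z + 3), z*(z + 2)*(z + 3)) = z^2 + 5*z + 6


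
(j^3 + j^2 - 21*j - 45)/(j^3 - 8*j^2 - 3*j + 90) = (j + 3)/(j - 6)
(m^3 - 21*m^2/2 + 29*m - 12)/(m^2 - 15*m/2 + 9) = (2*m^2 - 9*m + 4)/(2*m - 3)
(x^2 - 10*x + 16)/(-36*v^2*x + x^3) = (-x^2 + 10*x - 16)/(x*(36*v^2 - x^2))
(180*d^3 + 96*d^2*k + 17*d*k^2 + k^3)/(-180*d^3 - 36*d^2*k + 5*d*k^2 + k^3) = (-6*d - k)/(6*d - k)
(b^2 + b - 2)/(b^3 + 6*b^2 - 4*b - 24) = (b - 1)/(b^2 + 4*b - 12)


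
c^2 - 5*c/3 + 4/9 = (c - 4/3)*(c - 1/3)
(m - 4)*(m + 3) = m^2 - m - 12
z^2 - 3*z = z*(z - 3)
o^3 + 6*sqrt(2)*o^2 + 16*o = o*(o + 2*sqrt(2))*(o + 4*sqrt(2))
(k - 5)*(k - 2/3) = k^2 - 17*k/3 + 10/3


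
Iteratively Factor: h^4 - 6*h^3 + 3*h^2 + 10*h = (h - 2)*(h^3 - 4*h^2 - 5*h) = (h - 2)*(h + 1)*(h^2 - 5*h) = (h - 5)*(h - 2)*(h + 1)*(h)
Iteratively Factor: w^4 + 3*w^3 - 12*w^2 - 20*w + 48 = (w - 2)*(w^3 + 5*w^2 - 2*w - 24) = (w - 2)*(w + 4)*(w^2 + w - 6) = (w - 2)*(w + 3)*(w + 4)*(w - 2)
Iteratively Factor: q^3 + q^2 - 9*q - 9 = (q + 1)*(q^2 - 9) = (q + 1)*(q + 3)*(q - 3)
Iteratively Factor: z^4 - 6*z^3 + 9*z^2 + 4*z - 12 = (z - 3)*(z^3 - 3*z^2 + 4) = (z - 3)*(z - 2)*(z^2 - z - 2) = (z - 3)*(z - 2)^2*(z + 1)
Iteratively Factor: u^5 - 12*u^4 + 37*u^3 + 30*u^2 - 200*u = (u - 5)*(u^4 - 7*u^3 + 2*u^2 + 40*u) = (u - 5)^2*(u^3 - 2*u^2 - 8*u) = (u - 5)^2*(u + 2)*(u^2 - 4*u) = (u - 5)^2*(u - 4)*(u + 2)*(u)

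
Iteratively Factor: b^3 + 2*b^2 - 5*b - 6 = (b + 3)*(b^2 - b - 2) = (b - 2)*(b + 3)*(b + 1)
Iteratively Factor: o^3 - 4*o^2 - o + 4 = (o + 1)*(o^2 - 5*o + 4) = (o - 4)*(o + 1)*(o - 1)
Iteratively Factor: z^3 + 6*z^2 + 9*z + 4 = (z + 4)*(z^2 + 2*z + 1) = (z + 1)*(z + 4)*(z + 1)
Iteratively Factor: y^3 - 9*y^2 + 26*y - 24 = (y - 3)*(y^2 - 6*y + 8) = (y - 4)*(y - 3)*(y - 2)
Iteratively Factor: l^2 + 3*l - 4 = (l + 4)*(l - 1)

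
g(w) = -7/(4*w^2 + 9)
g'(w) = 56*w/(4*w^2 + 9)^2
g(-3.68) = -0.11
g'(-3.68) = -0.05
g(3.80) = -0.10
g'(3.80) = 0.05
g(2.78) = -0.18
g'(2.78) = 0.10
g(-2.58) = -0.20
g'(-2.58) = -0.11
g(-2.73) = -0.18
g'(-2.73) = -0.10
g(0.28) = -0.75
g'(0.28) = 0.18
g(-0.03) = -0.78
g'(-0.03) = -0.02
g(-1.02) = -0.53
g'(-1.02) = -0.33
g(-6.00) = -0.05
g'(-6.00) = -0.01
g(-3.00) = -0.16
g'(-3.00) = -0.08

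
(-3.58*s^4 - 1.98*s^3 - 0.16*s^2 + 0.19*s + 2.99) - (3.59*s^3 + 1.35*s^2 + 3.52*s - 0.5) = -3.58*s^4 - 5.57*s^3 - 1.51*s^2 - 3.33*s + 3.49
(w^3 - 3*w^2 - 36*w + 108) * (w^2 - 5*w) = w^5 - 8*w^4 - 21*w^3 + 288*w^2 - 540*w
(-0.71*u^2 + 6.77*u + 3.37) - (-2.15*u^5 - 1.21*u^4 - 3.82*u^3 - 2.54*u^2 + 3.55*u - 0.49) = 2.15*u^5 + 1.21*u^4 + 3.82*u^3 + 1.83*u^2 + 3.22*u + 3.86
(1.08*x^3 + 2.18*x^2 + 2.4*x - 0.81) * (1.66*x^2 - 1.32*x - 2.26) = 1.7928*x^5 + 2.1932*x^4 - 1.3344*x^3 - 9.4394*x^2 - 4.3548*x + 1.8306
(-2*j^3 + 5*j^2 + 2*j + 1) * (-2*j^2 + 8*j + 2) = 4*j^5 - 26*j^4 + 32*j^3 + 24*j^2 + 12*j + 2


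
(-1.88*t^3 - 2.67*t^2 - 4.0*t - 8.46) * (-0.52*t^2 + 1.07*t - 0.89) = 0.9776*t^5 - 0.6232*t^4 + 0.8963*t^3 + 2.4955*t^2 - 5.4922*t + 7.5294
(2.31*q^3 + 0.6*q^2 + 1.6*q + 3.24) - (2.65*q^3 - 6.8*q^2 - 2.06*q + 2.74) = -0.34*q^3 + 7.4*q^2 + 3.66*q + 0.5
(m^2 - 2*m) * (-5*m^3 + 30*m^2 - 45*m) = -5*m^5 + 40*m^4 - 105*m^3 + 90*m^2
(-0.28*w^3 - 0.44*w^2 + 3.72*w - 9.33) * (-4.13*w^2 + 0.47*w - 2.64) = 1.1564*w^5 + 1.6856*w^4 - 14.8312*w^3 + 41.4429*w^2 - 14.2059*w + 24.6312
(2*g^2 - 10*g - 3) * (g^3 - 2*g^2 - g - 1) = 2*g^5 - 14*g^4 + 15*g^3 + 14*g^2 + 13*g + 3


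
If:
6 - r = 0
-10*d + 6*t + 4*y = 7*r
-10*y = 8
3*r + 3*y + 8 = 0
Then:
No Solution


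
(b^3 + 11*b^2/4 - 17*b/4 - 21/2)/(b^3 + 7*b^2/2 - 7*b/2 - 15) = (4*b + 7)/(2*(2*b + 5))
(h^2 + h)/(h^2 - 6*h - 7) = h/(h - 7)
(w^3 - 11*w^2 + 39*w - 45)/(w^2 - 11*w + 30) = (w^2 - 6*w + 9)/(w - 6)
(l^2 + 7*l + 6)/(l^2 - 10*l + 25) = (l^2 + 7*l + 6)/(l^2 - 10*l + 25)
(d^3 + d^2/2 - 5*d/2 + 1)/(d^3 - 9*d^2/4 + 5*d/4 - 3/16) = 8*(d^2 + d - 2)/(8*d^2 - 14*d + 3)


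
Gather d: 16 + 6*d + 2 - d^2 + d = -d^2 + 7*d + 18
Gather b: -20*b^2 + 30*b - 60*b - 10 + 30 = -20*b^2 - 30*b + 20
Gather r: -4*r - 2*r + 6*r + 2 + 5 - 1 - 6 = 0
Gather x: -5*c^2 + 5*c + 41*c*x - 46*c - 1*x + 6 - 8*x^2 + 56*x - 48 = -5*c^2 - 41*c - 8*x^2 + x*(41*c + 55) - 42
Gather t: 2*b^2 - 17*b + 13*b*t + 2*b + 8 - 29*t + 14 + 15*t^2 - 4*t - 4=2*b^2 - 15*b + 15*t^2 + t*(13*b - 33) + 18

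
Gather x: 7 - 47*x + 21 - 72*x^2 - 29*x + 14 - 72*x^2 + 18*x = -144*x^2 - 58*x + 42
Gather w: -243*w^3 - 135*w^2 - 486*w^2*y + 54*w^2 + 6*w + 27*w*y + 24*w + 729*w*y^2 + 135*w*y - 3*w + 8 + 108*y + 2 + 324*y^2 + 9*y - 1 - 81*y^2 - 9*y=-243*w^3 + w^2*(-486*y - 81) + w*(729*y^2 + 162*y + 27) + 243*y^2 + 108*y + 9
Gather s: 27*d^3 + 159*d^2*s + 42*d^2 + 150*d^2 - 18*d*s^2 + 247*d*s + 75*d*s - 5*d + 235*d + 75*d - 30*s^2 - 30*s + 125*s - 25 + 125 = 27*d^3 + 192*d^2 + 305*d + s^2*(-18*d - 30) + s*(159*d^2 + 322*d + 95) + 100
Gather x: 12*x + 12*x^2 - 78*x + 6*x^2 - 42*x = 18*x^2 - 108*x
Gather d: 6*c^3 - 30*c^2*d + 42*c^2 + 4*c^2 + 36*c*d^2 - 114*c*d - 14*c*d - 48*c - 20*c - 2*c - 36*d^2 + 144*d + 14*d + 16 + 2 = 6*c^3 + 46*c^2 - 70*c + d^2*(36*c - 36) + d*(-30*c^2 - 128*c + 158) + 18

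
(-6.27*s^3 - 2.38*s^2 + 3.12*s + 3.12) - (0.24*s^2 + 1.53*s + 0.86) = -6.27*s^3 - 2.62*s^2 + 1.59*s + 2.26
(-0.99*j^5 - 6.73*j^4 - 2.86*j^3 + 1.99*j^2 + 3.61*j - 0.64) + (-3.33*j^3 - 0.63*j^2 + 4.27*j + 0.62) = -0.99*j^5 - 6.73*j^4 - 6.19*j^3 + 1.36*j^2 + 7.88*j - 0.02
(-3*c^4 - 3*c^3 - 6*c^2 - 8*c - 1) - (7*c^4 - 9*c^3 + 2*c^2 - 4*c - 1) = -10*c^4 + 6*c^3 - 8*c^2 - 4*c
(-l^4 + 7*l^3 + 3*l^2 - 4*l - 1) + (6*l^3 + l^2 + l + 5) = -l^4 + 13*l^3 + 4*l^2 - 3*l + 4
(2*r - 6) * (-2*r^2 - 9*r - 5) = -4*r^3 - 6*r^2 + 44*r + 30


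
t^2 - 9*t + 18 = (t - 6)*(t - 3)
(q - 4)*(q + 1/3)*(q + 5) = q^3 + 4*q^2/3 - 59*q/3 - 20/3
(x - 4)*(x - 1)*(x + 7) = x^3 + 2*x^2 - 31*x + 28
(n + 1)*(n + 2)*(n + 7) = n^3 + 10*n^2 + 23*n + 14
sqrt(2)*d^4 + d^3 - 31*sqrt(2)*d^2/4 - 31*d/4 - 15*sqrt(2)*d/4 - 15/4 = (d - 3)*(d + 5/2)*(d + sqrt(2)/2)*(sqrt(2)*d + sqrt(2)/2)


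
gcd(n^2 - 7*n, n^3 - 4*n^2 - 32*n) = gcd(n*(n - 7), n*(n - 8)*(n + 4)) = n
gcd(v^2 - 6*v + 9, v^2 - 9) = v - 3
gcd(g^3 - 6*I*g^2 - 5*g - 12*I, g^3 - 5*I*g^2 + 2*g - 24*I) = g^2 - 7*I*g - 12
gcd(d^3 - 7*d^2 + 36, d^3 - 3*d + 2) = d + 2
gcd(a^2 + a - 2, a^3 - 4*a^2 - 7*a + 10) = a^2 + a - 2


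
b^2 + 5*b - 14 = (b - 2)*(b + 7)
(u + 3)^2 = u^2 + 6*u + 9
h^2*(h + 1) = h^3 + h^2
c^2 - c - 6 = (c - 3)*(c + 2)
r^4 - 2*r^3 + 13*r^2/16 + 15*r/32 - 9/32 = (r - 1)*(r - 3/4)^2*(r + 1/2)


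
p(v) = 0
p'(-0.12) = 0.00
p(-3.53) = 0.00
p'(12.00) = 0.00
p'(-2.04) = 0.00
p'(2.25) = 0.00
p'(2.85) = 0.00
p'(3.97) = 0.00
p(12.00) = 0.00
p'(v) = 0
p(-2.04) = 0.00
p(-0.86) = 0.00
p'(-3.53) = 0.00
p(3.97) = 0.00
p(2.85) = 0.00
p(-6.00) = 0.00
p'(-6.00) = 0.00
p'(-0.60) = 0.00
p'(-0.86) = 0.00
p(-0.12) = 0.00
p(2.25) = 0.00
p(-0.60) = 0.00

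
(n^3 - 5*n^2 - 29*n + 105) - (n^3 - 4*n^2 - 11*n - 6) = -n^2 - 18*n + 111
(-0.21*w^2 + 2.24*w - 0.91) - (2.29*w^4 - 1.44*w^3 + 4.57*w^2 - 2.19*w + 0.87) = -2.29*w^4 + 1.44*w^3 - 4.78*w^2 + 4.43*w - 1.78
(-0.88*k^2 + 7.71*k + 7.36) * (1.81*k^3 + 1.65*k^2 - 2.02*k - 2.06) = -1.5928*k^5 + 12.5031*k^4 + 27.8207*k^3 - 1.6174*k^2 - 30.7498*k - 15.1616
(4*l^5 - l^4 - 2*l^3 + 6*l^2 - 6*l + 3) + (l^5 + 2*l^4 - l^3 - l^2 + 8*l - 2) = 5*l^5 + l^4 - 3*l^3 + 5*l^2 + 2*l + 1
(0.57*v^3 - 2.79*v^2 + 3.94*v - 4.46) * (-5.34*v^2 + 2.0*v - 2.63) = -3.0438*v^5 + 16.0386*v^4 - 28.1187*v^3 + 39.0341*v^2 - 19.2822*v + 11.7298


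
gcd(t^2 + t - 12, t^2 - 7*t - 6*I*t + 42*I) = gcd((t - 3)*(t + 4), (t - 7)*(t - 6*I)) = 1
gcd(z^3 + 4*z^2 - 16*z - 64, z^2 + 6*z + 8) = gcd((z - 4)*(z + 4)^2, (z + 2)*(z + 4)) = z + 4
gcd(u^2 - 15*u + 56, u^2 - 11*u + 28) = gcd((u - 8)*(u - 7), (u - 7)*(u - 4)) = u - 7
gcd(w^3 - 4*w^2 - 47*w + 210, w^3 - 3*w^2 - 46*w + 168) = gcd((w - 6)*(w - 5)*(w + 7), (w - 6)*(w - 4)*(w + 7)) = w^2 + w - 42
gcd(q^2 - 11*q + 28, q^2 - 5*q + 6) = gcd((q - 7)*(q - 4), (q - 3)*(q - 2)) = 1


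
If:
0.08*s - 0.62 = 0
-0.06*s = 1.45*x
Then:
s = 7.75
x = -0.32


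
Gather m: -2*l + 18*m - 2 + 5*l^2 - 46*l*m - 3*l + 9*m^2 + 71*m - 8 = 5*l^2 - 5*l + 9*m^2 + m*(89 - 46*l) - 10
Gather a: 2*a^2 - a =2*a^2 - a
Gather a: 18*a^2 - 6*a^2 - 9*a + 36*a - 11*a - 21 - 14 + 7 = 12*a^2 + 16*a - 28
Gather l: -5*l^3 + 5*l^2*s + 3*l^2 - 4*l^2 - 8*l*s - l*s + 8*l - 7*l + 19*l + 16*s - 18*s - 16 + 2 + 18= -5*l^3 + l^2*(5*s - 1) + l*(20 - 9*s) - 2*s + 4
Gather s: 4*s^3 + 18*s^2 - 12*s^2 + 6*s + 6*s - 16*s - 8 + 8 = 4*s^3 + 6*s^2 - 4*s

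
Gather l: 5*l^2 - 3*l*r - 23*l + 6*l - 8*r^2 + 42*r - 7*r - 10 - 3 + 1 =5*l^2 + l*(-3*r - 17) - 8*r^2 + 35*r - 12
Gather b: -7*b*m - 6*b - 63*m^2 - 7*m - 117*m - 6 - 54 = b*(-7*m - 6) - 63*m^2 - 124*m - 60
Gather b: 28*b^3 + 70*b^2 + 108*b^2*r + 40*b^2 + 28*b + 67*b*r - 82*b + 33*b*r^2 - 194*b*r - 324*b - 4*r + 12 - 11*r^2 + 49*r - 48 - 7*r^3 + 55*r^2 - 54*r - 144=28*b^3 + b^2*(108*r + 110) + b*(33*r^2 - 127*r - 378) - 7*r^3 + 44*r^2 - 9*r - 180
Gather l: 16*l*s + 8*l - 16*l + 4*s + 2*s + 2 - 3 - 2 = l*(16*s - 8) + 6*s - 3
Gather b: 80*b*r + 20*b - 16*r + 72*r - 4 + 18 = b*(80*r + 20) + 56*r + 14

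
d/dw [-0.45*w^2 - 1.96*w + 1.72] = -0.9*w - 1.96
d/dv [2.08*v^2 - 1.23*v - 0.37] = 4.16*v - 1.23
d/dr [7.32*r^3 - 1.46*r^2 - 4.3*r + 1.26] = 21.96*r^2 - 2.92*r - 4.3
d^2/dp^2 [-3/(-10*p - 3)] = 600/(10*p + 3)^3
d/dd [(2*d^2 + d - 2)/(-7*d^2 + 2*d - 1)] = (11*d^2 - 32*d + 3)/(49*d^4 - 28*d^3 + 18*d^2 - 4*d + 1)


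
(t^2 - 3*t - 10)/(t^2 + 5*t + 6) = (t - 5)/(t + 3)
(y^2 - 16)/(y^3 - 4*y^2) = (y + 4)/y^2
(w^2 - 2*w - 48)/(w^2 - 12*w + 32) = (w + 6)/(w - 4)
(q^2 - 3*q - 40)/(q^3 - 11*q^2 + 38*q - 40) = (q^2 - 3*q - 40)/(q^3 - 11*q^2 + 38*q - 40)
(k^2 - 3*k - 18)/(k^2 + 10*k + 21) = (k - 6)/(k + 7)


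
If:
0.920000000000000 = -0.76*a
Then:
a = -1.21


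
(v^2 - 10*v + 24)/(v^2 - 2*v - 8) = (v - 6)/(v + 2)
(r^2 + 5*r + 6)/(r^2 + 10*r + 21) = (r + 2)/(r + 7)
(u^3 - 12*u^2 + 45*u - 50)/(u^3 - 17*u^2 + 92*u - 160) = (u^2 - 7*u + 10)/(u^2 - 12*u + 32)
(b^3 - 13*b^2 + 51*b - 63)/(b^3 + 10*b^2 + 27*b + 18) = (b^3 - 13*b^2 + 51*b - 63)/(b^3 + 10*b^2 + 27*b + 18)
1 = 1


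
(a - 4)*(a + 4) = a^2 - 16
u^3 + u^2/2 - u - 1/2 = (u - 1)*(u + 1/2)*(u + 1)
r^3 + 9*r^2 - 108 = (r - 3)*(r + 6)^2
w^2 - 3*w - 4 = (w - 4)*(w + 1)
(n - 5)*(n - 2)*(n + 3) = n^3 - 4*n^2 - 11*n + 30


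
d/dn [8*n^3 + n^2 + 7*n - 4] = 24*n^2 + 2*n + 7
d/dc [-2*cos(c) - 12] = 2*sin(c)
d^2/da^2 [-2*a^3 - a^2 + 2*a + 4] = -12*a - 2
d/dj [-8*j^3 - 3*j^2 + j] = -24*j^2 - 6*j + 1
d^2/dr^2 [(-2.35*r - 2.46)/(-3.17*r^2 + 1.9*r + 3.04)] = ((-44.697*r - 6.6664)*(-3.17*r^2 + 1.9*r + 3.04) - (2.35*r + 2.46)*(6.34*r - 1.9)*(12.68*r - 3.8))/(-3.17*r^2 + 1.9*r + 3.04)^3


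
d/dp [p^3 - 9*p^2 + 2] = 3*p*(p - 6)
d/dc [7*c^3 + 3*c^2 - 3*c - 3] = 21*c^2 + 6*c - 3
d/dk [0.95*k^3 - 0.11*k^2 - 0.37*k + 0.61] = 2.85*k^2 - 0.22*k - 0.37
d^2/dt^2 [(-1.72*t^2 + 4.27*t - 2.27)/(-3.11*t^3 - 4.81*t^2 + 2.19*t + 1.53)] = (33.272024*t^6 - 247.799202*t^5 - 49.4956500000001*t^4 + 438.383612*t^3 + 54.481908*t^2 - 267.208938*t + 91.85319)/(30.080231*t^9 + 139.568403*t^8 + 152.314116*t^7 - 129.672872*t^6 - 244.581102*t^5 + 25.537086*t^4 + 108.03834*t^3 + 11.765088*t^2 - 15.379713*t - 3.581577)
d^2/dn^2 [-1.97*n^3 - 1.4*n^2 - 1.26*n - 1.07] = -11.82*n - 2.8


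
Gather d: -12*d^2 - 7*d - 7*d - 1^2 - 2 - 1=-12*d^2 - 14*d - 4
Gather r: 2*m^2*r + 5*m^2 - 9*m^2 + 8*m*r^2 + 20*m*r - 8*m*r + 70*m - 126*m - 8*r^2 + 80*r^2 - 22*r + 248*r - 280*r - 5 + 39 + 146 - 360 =-4*m^2 - 56*m + r^2*(8*m + 72) + r*(2*m^2 + 12*m - 54) - 180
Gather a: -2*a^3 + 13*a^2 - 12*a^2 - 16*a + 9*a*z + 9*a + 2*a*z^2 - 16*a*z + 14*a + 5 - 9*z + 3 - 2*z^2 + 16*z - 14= -2*a^3 + a^2 + a*(2*z^2 - 7*z + 7) - 2*z^2 + 7*z - 6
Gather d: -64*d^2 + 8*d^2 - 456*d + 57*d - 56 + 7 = -56*d^2 - 399*d - 49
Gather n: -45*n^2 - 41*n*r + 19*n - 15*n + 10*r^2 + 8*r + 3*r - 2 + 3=-45*n^2 + n*(4 - 41*r) + 10*r^2 + 11*r + 1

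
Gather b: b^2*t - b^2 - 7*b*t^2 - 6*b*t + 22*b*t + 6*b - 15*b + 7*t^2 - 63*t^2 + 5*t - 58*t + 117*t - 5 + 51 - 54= b^2*(t - 1) + b*(-7*t^2 + 16*t - 9) - 56*t^2 + 64*t - 8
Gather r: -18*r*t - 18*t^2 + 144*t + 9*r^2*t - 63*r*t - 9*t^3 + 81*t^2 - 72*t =9*r^2*t - 81*r*t - 9*t^3 + 63*t^2 + 72*t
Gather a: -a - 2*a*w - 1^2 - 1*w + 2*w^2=a*(-2*w - 1) + 2*w^2 - w - 1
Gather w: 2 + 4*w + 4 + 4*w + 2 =8*w + 8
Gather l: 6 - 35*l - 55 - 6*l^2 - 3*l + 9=-6*l^2 - 38*l - 40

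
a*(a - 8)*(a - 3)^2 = a^4 - 14*a^3 + 57*a^2 - 72*a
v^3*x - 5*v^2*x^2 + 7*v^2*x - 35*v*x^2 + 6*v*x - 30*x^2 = (v + 6)*(v - 5*x)*(v*x + x)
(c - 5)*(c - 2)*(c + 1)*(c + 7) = c^4 + c^3 - 39*c^2 + 31*c + 70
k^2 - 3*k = k*(k - 3)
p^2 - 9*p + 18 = (p - 6)*(p - 3)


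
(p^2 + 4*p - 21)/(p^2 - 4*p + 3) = (p + 7)/(p - 1)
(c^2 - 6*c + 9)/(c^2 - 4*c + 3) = (c - 3)/(c - 1)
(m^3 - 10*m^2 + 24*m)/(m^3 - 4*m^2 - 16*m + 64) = m*(m - 6)/(m^2 - 16)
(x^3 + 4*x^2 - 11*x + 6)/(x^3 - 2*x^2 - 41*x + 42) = (x - 1)/(x - 7)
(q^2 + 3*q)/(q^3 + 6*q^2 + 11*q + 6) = q/(q^2 + 3*q + 2)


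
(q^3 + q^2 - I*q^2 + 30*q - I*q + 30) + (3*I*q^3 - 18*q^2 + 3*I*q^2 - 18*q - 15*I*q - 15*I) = q^3 + 3*I*q^3 - 17*q^2 + 2*I*q^2 + 12*q - 16*I*q + 30 - 15*I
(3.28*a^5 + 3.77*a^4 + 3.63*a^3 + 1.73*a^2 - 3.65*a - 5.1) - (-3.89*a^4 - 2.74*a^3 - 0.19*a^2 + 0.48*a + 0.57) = 3.28*a^5 + 7.66*a^4 + 6.37*a^3 + 1.92*a^2 - 4.13*a - 5.67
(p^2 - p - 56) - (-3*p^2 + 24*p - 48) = 4*p^2 - 25*p - 8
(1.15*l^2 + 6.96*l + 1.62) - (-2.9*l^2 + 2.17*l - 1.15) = 4.05*l^2 + 4.79*l + 2.77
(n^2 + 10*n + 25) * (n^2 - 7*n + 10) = n^4 + 3*n^3 - 35*n^2 - 75*n + 250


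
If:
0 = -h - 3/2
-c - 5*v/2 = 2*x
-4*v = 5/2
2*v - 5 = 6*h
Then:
No Solution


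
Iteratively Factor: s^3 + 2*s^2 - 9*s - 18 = (s - 3)*(s^2 + 5*s + 6) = (s - 3)*(s + 3)*(s + 2)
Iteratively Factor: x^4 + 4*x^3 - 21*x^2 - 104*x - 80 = (x + 4)*(x^3 - 21*x - 20) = (x - 5)*(x + 4)*(x^2 + 5*x + 4) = (x - 5)*(x + 1)*(x + 4)*(x + 4)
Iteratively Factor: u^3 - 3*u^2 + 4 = (u - 2)*(u^2 - u - 2) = (u - 2)*(u + 1)*(u - 2)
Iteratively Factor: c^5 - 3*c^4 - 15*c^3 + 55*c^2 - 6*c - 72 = (c + 1)*(c^4 - 4*c^3 - 11*c^2 + 66*c - 72) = (c - 2)*(c + 1)*(c^3 - 2*c^2 - 15*c + 36) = (c - 3)*(c - 2)*(c + 1)*(c^2 + c - 12) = (c - 3)*(c - 2)*(c + 1)*(c + 4)*(c - 3)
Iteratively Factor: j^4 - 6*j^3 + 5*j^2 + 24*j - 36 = (j - 3)*(j^3 - 3*j^2 - 4*j + 12) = (j - 3)*(j - 2)*(j^2 - j - 6) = (j - 3)*(j - 2)*(j + 2)*(j - 3)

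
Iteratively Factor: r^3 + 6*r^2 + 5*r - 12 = (r + 3)*(r^2 + 3*r - 4) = (r + 3)*(r + 4)*(r - 1)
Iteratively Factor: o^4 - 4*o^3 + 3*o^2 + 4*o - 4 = (o - 2)*(o^3 - 2*o^2 - o + 2) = (o - 2)^2*(o^2 - 1) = (o - 2)^2*(o - 1)*(o + 1)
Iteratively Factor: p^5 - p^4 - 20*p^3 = (p)*(p^4 - p^3 - 20*p^2) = p^2*(p^3 - p^2 - 20*p) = p^2*(p - 5)*(p^2 + 4*p) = p^3*(p - 5)*(p + 4)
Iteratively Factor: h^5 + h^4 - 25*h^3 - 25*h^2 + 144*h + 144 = (h + 1)*(h^4 - 25*h^2 + 144) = (h - 4)*(h + 1)*(h^3 + 4*h^2 - 9*h - 36) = (h - 4)*(h + 1)*(h + 3)*(h^2 + h - 12) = (h - 4)*(h + 1)*(h + 3)*(h + 4)*(h - 3)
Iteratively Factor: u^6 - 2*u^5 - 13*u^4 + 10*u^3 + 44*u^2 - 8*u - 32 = (u + 1)*(u^5 - 3*u^4 - 10*u^3 + 20*u^2 + 24*u - 32) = (u + 1)*(u + 2)*(u^4 - 5*u^3 + 20*u - 16) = (u - 4)*(u + 1)*(u + 2)*(u^3 - u^2 - 4*u + 4) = (u - 4)*(u - 1)*(u + 1)*(u + 2)*(u^2 - 4) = (u - 4)*(u - 2)*(u - 1)*(u + 1)*(u + 2)*(u + 2)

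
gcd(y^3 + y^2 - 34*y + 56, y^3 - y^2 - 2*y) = y - 2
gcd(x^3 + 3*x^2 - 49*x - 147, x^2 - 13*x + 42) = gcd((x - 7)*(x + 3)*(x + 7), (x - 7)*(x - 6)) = x - 7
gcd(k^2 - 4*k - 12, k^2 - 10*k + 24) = k - 6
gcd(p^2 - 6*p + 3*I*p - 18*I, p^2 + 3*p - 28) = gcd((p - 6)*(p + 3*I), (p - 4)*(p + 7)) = 1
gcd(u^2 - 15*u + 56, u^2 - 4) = 1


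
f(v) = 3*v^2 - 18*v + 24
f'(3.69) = 4.14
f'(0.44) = -15.36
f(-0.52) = 34.17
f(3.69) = -1.57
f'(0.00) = -18.00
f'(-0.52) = -21.12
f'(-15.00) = -108.00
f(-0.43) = 32.29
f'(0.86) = -12.84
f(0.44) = 16.66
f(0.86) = 10.74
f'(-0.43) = -20.58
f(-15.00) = 969.00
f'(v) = 6*v - 18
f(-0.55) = 34.81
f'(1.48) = -9.12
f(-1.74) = 64.40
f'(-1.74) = -28.44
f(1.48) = 3.93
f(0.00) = 24.00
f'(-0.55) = -21.30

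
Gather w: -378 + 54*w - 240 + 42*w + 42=96*w - 576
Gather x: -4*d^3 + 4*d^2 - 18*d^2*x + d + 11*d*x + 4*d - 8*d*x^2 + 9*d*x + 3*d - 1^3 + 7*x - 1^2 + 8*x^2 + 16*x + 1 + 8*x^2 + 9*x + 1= -4*d^3 + 4*d^2 + 8*d + x^2*(16 - 8*d) + x*(-18*d^2 + 20*d + 32)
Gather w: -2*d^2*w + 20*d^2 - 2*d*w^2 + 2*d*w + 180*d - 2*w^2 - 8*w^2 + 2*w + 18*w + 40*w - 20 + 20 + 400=20*d^2 + 180*d + w^2*(-2*d - 10) + w*(-2*d^2 + 2*d + 60) + 400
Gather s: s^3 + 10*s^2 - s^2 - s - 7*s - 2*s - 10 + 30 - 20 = s^3 + 9*s^2 - 10*s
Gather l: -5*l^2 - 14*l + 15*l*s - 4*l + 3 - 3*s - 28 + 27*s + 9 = -5*l^2 + l*(15*s - 18) + 24*s - 16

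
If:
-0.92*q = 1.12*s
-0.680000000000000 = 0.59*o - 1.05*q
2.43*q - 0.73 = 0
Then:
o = -0.62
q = 0.30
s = -0.25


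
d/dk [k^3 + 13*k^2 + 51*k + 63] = 3*k^2 + 26*k + 51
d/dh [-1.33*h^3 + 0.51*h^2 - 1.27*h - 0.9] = -3.99*h^2 + 1.02*h - 1.27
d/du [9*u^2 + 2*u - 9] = 18*u + 2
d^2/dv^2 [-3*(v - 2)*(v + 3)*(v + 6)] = -18*v - 42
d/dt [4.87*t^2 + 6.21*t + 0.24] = 9.74*t + 6.21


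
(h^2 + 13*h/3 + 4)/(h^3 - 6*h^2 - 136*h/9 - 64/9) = 3*(h + 3)/(3*h^2 - 22*h - 16)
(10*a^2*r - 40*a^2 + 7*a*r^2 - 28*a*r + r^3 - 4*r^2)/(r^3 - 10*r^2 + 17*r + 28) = (10*a^2 + 7*a*r + r^2)/(r^2 - 6*r - 7)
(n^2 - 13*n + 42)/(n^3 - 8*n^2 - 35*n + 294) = (n - 6)/(n^2 - n - 42)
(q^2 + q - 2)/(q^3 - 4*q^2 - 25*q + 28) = (q + 2)/(q^2 - 3*q - 28)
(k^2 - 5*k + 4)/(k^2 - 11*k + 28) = (k - 1)/(k - 7)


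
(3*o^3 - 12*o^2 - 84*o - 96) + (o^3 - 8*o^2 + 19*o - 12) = 4*o^3 - 20*o^2 - 65*o - 108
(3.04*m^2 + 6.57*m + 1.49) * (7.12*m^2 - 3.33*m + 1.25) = 21.6448*m^4 + 36.6552*m^3 - 7.4693*m^2 + 3.2508*m + 1.8625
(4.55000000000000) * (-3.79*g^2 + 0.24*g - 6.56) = -17.2445*g^2 + 1.092*g - 29.848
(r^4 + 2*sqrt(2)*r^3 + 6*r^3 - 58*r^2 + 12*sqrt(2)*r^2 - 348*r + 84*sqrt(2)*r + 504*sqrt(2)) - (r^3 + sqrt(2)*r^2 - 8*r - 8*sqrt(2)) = r^4 + 2*sqrt(2)*r^3 + 5*r^3 - 58*r^2 + 11*sqrt(2)*r^2 - 340*r + 84*sqrt(2)*r + 512*sqrt(2)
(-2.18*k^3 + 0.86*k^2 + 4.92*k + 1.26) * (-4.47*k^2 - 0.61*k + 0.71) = 9.7446*k^5 - 2.5144*k^4 - 24.0648*k^3 - 8.0228*k^2 + 2.7246*k + 0.8946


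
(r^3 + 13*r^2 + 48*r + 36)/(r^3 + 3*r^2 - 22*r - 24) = (r + 6)/(r - 4)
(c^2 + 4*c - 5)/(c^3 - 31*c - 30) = (c - 1)/(c^2 - 5*c - 6)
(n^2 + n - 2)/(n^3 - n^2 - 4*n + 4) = 1/(n - 2)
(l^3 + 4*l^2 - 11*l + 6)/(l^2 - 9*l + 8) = (l^2 + 5*l - 6)/(l - 8)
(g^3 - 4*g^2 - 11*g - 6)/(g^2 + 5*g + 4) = (g^2 - 5*g - 6)/(g + 4)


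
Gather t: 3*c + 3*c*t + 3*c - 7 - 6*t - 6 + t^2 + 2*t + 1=6*c + t^2 + t*(3*c - 4) - 12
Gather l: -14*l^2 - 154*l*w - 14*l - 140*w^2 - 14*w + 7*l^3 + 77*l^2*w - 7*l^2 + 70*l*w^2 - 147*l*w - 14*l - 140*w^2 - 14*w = 7*l^3 + l^2*(77*w - 21) + l*(70*w^2 - 301*w - 28) - 280*w^2 - 28*w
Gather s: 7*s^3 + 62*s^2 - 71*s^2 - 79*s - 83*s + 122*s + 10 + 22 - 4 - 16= 7*s^3 - 9*s^2 - 40*s + 12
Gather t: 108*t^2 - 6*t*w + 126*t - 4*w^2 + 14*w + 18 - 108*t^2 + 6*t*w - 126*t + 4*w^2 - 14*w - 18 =0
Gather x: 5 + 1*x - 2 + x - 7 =2*x - 4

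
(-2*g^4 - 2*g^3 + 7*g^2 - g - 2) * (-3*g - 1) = 6*g^5 + 8*g^4 - 19*g^3 - 4*g^2 + 7*g + 2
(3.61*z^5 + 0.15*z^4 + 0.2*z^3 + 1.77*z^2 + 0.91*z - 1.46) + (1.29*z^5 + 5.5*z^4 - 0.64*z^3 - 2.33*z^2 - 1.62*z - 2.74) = 4.9*z^5 + 5.65*z^4 - 0.44*z^3 - 0.56*z^2 - 0.71*z - 4.2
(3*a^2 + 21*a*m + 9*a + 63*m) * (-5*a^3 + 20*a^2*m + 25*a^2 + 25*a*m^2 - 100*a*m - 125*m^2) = -15*a^5 - 45*a^4*m + 30*a^4 + 495*a^3*m^2 + 90*a^3*m + 225*a^3 + 525*a^2*m^3 - 990*a^2*m^2 + 675*a^2*m - 1050*a*m^3 - 7425*a*m^2 - 7875*m^3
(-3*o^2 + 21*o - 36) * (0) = 0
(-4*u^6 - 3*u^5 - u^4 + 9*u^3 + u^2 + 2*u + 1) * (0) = 0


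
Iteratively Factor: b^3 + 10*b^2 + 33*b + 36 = (b + 3)*(b^2 + 7*b + 12) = (b + 3)^2*(b + 4)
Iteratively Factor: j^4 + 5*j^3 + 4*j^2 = (j)*(j^3 + 5*j^2 + 4*j) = j*(j + 1)*(j^2 + 4*j) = j^2*(j + 1)*(j + 4)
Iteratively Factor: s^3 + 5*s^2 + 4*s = (s)*(s^2 + 5*s + 4) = s*(s + 4)*(s + 1)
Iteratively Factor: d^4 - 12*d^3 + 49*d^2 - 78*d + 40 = (d - 2)*(d^3 - 10*d^2 + 29*d - 20) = (d - 4)*(d - 2)*(d^2 - 6*d + 5) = (d - 4)*(d - 2)*(d - 1)*(d - 5)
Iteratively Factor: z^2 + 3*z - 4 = (z - 1)*(z + 4)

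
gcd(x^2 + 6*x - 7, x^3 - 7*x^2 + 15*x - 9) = x - 1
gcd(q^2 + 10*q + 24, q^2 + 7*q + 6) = q + 6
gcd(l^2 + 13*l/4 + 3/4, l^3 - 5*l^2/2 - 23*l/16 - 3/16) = l + 1/4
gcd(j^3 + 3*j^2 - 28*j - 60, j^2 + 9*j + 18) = j + 6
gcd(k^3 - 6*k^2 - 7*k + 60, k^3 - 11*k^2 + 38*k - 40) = k^2 - 9*k + 20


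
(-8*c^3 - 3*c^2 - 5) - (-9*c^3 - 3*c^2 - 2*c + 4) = c^3 + 2*c - 9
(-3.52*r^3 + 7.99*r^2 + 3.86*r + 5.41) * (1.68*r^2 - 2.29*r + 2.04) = -5.9136*r^5 + 21.484*r^4 - 18.9931*r^3 + 16.549*r^2 - 4.5145*r + 11.0364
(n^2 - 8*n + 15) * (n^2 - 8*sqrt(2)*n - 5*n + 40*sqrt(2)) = n^4 - 13*n^3 - 8*sqrt(2)*n^3 + 55*n^2 + 104*sqrt(2)*n^2 - 440*sqrt(2)*n - 75*n + 600*sqrt(2)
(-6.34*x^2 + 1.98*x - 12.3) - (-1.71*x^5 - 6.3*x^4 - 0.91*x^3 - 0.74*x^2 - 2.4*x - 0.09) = 1.71*x^5 + 6.3*x^4 + 0.91*x^3 - 5.6*x^2 + 4.38*x - 12.21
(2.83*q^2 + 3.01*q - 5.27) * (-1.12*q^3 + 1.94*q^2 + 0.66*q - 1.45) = -3.1696*q^5 + 2.119*q^4 + 13.6096*q^3 - 12.3407*q^2 - 7.8427*q + 7.6415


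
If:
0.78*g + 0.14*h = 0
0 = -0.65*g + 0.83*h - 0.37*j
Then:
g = -0.0701516793066089*j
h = 0.390845070422535*j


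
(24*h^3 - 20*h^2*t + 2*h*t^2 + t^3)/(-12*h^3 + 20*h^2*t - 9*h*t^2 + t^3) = (-12*h^2 + 4*h*t + t^2)/(6*h^2 - 7*h*t + t^2)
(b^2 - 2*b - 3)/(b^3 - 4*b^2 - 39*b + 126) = (b + 1)/(b^2 - b - 42)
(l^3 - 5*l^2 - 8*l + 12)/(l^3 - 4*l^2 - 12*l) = (l - 1)/l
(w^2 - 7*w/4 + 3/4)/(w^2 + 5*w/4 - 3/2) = (w - 1)/(w + 2)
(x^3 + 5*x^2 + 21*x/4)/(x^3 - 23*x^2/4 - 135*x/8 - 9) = 2*x*(2*x + 7)/(4*x^2 - 29*x - 24)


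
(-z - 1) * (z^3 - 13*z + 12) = -z^4 - z^3 + 13*z^2 + z - 12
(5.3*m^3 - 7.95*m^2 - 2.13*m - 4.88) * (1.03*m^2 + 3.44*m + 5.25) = 5.459*m^5 + 10.0435*m^4 - 1.7169*m^3 - 54.0911*m^2 - 27.9697*m - 25.62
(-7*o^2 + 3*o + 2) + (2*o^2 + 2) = -5*o^2 + 3*o + 4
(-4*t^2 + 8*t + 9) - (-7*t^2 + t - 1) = 3*t^2 + 7*t + 10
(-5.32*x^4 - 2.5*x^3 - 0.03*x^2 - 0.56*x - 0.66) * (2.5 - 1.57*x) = 8.3524*x^5 - 9.375*x^4 - 6.2029*x^3 + 0.8042*x^2 - 0.3638*x - 1.65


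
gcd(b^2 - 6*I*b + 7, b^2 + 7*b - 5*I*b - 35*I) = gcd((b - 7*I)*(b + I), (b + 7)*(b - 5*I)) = 1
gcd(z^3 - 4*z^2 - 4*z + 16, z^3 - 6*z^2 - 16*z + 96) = z - 4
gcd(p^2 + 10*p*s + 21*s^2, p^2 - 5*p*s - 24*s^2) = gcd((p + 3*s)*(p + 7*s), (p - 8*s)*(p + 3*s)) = p + 3*s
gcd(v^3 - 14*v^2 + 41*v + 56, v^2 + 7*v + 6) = v + 1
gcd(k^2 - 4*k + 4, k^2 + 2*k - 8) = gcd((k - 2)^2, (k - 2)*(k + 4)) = k - 2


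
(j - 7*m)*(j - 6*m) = j^2 - 13*j*m + 42*m^2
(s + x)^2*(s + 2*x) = s^3 + 4*s^2*x + 5*s*x^2 + 2*x^3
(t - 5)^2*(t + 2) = t^3 - 8*t^2 + 5*t + 50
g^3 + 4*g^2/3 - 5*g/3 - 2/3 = (g - 1)*(g + 1/3)*(g + 2)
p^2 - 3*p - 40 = (p - 8)*(p + 5)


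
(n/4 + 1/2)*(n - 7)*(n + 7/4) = n^3/4 - 13*n^2/16 - 91*n/16 - 49/8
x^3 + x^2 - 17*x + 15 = (x - 3)*(x - 1)*(x + 5)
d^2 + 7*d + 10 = (d + 2)*(d + 5)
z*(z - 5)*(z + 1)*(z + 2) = z^4 - 2*z^3 - 13*z^2 - 10*z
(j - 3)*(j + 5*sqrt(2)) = j^2 - 3*j + 5*sqrt(2)*j - 15*sqrt(2)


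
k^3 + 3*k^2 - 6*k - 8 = (k - 2)*(k + 1)*(k + 4)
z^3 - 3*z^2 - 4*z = z*(z - 4)*(z + 1)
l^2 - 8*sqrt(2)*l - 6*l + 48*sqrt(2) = (l - 6)*(l - 8*sqrt(2))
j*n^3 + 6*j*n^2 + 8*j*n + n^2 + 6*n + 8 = (n + 2)*(n + 4)*(j*n + 1)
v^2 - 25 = (v - 5)*(v + 5)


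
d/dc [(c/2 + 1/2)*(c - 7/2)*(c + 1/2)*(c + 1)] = 2*c^3 - 3*c^2/2 - 27*c/4 - 13/4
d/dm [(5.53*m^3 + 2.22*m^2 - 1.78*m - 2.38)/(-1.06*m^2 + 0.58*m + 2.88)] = (-5.8618*m^4 + 6.4148*m^3 + 47.18*m^2 + 7.7416*m - 3.746)/(1.1236*m^4 - 1.2296*m^3 - 5.7692*m^2 + 3.3408*m + 8.2944)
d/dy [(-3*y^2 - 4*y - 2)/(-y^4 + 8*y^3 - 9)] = 2*(-2*y^2*(y - 6)*(3*y^2 + 4*y + 2) + (3*y + 2)*(y^4 - 8*y^3 + 9))/(y^4 - 8*y^3 + 9)^2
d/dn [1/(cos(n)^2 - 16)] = 2*sin(n)*cos(n)/(cos(n)^2 - 16)^2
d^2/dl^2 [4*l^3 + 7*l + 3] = 24*l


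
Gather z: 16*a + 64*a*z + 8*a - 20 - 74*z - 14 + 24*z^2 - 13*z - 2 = 24*a + 24*z^2 + z*(64*a - 87) - 36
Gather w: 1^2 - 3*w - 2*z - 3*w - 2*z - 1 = -6*w - 4*z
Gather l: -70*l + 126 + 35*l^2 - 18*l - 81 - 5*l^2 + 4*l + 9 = 30*l^2 - 84*l + 54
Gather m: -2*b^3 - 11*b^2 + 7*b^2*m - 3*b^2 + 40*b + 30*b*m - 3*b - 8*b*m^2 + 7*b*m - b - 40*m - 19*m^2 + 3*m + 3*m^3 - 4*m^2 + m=-2*b^3 - 14*b^2 + 36*b + 3*m^3 + m^2*(-8*b - 23) + m*(7*b^2 + 37*b - 36)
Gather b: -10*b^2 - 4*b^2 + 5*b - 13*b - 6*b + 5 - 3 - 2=-14*b^2 - 14*b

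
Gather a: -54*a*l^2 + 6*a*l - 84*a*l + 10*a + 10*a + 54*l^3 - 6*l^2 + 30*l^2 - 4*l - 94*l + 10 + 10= a*(-54*l^2 - 78*l + 20) + 54*l^3 + 24*l^2 - 98*l + 20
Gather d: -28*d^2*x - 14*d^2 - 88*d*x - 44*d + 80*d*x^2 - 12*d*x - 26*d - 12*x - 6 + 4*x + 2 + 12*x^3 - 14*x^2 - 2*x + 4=d^2*(-28*x - 14) + d*(80*x^2 - 100*x - 70) + 12*x^3 - 14*x^2 - 10*x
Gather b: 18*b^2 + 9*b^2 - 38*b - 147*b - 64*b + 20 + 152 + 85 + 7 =27*b^2 - 249*b + 264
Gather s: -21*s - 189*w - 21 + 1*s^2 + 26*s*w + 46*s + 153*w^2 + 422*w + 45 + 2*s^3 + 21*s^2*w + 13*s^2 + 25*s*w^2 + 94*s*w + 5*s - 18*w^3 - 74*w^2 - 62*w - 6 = 2*s^3 + s^2*(21*w + 14) + s*(25*w^2 + 120*w + 30) - 18*w^3 + 79*w^2 + 171*w + 18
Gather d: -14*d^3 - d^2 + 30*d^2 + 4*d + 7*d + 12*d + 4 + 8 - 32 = -14*d^3 + 29*d^2 + 23*d - 20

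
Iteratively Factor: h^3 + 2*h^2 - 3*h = (h + 3)*(h^2 - h) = h*(h + 3)*(h - 1)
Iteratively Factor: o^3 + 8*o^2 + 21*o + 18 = (o + 3)*(o^2 + 5*o + 6) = (o + 2)*(o + 3)*(o + 3)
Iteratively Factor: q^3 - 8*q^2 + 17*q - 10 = (q - 2)*(q^2 - 6*q + 5) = (q - 5)*(q - 2)*(q - 1)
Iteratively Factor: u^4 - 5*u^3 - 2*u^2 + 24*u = (u + 2)*(u^3 - 7*u^2 + 12*u) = (u - 4)*(u + 2)*(u^2 - 3*u) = u*(u - 4)*(u + 2)*(u - 3)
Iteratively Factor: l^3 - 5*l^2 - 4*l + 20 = (l - 5)*(l^2 - 4) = (l - 5)*(l + 2)*(l - 2)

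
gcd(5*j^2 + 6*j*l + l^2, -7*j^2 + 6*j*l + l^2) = 1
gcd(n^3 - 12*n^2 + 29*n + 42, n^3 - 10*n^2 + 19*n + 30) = n^2 - 5*n - 6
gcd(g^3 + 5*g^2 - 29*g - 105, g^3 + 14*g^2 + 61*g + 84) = g^2 + 10*g + 21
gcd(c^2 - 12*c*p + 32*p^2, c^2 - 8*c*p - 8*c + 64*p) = -c + 8*p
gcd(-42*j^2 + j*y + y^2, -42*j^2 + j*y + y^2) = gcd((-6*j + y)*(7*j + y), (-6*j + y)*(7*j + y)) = -42*j^2 + j*y + y^2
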